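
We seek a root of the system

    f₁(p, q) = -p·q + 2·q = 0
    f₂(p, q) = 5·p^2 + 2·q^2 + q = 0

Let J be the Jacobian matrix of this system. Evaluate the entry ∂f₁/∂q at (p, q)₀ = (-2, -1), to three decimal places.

∂f₁/∂q = -p + 2.
At (-2, -1) this is 4.000.

4.000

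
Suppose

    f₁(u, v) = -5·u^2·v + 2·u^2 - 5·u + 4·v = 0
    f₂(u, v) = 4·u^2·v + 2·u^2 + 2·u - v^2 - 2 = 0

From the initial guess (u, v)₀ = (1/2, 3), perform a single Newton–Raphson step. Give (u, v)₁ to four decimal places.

(0.7908, 2.6304)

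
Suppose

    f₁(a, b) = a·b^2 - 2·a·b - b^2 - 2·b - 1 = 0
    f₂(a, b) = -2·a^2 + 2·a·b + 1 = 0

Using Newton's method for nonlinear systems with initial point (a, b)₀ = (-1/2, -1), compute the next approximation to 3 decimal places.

(-1.000, 0.500)

At (-1/2, -1): F = (-1.500, 1.500).
Jacobian J = [[b^2 - 2·b, 2·a·b - 2·a - 2·b - 2], [-4·a + 2·b, 2·a]].
At the point, J = [[3.000, 2.000], [0.000, -1.000]] (det J = -3.000).
Solving J·Δ = −F gives Δ = (-0.500, 1.500).
Then the next iterate is (a, b)₁ = (-1.000, 0.500).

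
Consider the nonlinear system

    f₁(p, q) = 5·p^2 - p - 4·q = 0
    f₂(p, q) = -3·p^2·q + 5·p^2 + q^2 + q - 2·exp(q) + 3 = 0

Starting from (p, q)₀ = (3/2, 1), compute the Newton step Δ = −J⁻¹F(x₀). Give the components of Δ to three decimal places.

(-0.350, 0.214)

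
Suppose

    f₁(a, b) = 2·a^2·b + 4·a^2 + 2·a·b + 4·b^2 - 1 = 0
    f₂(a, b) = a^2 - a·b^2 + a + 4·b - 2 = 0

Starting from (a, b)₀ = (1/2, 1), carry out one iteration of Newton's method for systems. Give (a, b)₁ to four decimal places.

(0.8362, 0.1379)

At (1/2, 1): F = (5.5000, 2.2500).
Jacobian J = [[4·a·b + 8·a + 2·b, 2·a^2 + 2·a + 8·b], [2·a - b^2 + 1, -2·a·b + 4]].
At the point, J = [[8.0000, 9.5000], [1.0000, 3.0000]] (det J = 14.5000).
Solving J·Δ = −F gives Δ = (0.3362, -0.8621).
Then the next iterate is (a, b)₁ = (0.8362, 0.1379).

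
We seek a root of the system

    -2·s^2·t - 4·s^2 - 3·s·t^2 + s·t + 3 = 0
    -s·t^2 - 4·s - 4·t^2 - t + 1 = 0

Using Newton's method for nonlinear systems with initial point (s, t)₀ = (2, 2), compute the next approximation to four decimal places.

(1.7099, 0.7728)

At (2, 2): F = (-49.0000, -33.0000).
Jacobian J = [[-4·s·t - 8·s - 3·t^2 + t, -2·s^2 - 6·s·t + s], [-t^2 - 4, -2·s·t - 8·t - 1]].
At the point, J = [[-42.0000, -30.0000], [-8.0000, -25.0000]] (det J = 810.0000).
Solving J·Δ = −F gives Δ = (-0.2901, -1.2272).
Then the next iterate is (s, t)₁ = (1.7099, 0.7728).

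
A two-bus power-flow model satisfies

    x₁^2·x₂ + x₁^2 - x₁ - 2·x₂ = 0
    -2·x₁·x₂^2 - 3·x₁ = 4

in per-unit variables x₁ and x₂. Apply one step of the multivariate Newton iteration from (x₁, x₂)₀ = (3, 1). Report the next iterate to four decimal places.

At (3, 1): F = (13.0000, -19.0000).
Jacobian J = [[2·x₁·x₂ + 2·x₁ - 1, x₁^2 - 2], [-2·x₂^2 - 3, -4·x₁·x₂]].
At the point, J = [[11.0000, 7.0000], [-5.0000, -12.0000]] (det J = -97.0000).
Solving J·Δ = −F gives Δ = (-0.2371, -1.4845).
Then the next iterate is (x₁, x₂)₁ = (2.7629, -0.4845).

(2.7629, -0.4845)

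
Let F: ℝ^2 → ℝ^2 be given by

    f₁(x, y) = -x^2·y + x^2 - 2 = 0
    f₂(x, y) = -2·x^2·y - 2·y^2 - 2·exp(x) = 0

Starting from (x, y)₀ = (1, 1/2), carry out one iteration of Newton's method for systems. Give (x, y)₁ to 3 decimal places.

At (1, 1/2): F = (-1.500, -6.93656).
Jacobian J = [[-2·x·y + 2·x, -x^2], [-4·x·y - 2·exp(x), -2·x^2 - 4·y]].
At the point, J = [[1.000, -1.000], [-7.43656, -4.000]] (det J = -11.43656).
Solving J·Δ = −F gives Δ = (-0.082, -1.582).
Then the next iterate is (x, y)₁ = (0.918, -1.082).

(0.918, -1.082)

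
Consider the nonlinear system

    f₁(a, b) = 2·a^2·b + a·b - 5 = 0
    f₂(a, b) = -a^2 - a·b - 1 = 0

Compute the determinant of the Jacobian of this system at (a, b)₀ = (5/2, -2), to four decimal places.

100.0000

J = [[4·a·b + b, 2·a^2 + a], [-2·a - b, -a]].
At the point, J = [[-22.0000, 15.0000], [-3.0000, -2.5000]].
det J = 100.0000.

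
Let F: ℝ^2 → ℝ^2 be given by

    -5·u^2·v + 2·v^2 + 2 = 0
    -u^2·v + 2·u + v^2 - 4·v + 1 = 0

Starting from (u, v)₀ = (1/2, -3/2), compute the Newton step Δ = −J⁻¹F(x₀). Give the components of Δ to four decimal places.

(0.5625, 1.7371)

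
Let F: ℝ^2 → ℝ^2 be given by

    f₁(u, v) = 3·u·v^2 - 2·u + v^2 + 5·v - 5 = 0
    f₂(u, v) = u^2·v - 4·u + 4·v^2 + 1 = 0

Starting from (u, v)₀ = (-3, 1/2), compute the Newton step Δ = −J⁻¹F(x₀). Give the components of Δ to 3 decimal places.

(2.013, -0.339)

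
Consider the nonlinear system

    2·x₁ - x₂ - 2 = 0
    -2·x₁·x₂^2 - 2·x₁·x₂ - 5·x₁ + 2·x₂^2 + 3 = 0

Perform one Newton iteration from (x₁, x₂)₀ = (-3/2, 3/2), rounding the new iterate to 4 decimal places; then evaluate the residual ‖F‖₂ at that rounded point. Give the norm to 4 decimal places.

41.8714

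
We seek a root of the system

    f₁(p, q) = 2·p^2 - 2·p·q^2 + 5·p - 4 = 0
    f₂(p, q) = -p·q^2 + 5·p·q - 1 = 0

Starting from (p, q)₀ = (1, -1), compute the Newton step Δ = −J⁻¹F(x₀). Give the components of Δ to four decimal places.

(-0.4795, 0.5890)

At (1, -1): F = (1.0000, -7.0000).
Jacobian J = [[4·p - 2·q^2 + 5, -4·p·q], [-q^2 + 5·q, -2·p·q + 5·p]].
At the point, J = [[7.0000, 4.0000], [-6.0000, 7.0000]] (det J = 73.0000).
Solving J·Δ = −F gives Δ = (-0.4795, 0.5890).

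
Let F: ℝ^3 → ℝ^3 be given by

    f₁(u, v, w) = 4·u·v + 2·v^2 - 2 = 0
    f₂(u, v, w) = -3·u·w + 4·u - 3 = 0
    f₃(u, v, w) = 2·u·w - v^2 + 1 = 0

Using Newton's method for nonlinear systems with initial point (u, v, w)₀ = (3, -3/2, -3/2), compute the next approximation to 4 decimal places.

At (3, -3/2, -3/2): F = (-15.5000, 22.5000, -10.2500).
Jacobian J = [[4·v, 4·u + 4·v, 0], [-3·w + 4, 0, -3·u], [2·w, -2·v, 2·u]].
At the point, J = [[-6.0000, 6.0000, 0.0000], [8.5000, 0.0000, -9.0000], [-3.0000, 3.0000, 6.0000]] (det J = -306.0000).
Solving J·Δ = −F gives Δ = (-2.2059, 0.3775, 0.4167).
Then the next iterate is (u, v, w)₁ = (0.7941, -1.1225, -1.0833).

(0.7941, -1.1225, -1.0833)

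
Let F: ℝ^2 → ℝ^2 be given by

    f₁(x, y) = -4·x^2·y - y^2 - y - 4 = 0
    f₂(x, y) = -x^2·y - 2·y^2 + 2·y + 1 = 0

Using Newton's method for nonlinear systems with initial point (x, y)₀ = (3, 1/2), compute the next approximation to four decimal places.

At (3, 1/2): F = (-22.7500, -3.0000).
Jacobian J = [[-8·x·y, -4·x^2 - 2·y - 1], [-2·x·y, -x^2 - 4·y + 2]].
At the point, J = [[-12.0000, -38.0000], [-3.0000, -9.0000]] (det J = -6.0000).
Solving J·Δ = −F gives Δ = (15.1250, -5.3750).
Then the next iterate is (x, y)₁ = (18.1250, -4.8750).

(18.1250, -4.8750)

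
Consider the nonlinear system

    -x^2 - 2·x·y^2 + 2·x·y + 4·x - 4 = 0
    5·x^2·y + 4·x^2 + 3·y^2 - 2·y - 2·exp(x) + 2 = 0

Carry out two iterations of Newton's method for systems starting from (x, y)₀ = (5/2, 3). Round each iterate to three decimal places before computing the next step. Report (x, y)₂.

(0.592, 1.840)

At (5/2, 3): F = (-30.250, 117.38501).
Jacobian J = [[-2·x - 2·y^2 + 2·y + 4, -4·x·y + 2·x], [10·x·y + 8·x - 2·exp(x), 5·x^2 + 6·y - 2]].
At the point, J = [[-13.000, -25.000], [70.63501, 47.250]] (det J = 1151.62530).
Solving J·Δ = −F gives Δ = (-1.307, -0.530).
Then the next iterate is (x, y)₁ = (1.193, 2.470).
Round to (1.193, 2.470) and repeat: F = (-9.31458, 32.03891), J = [[-5.64780, -9.40084], [32.41719, 19.93624]].
Δ = (-0.601, -0.630), so (x, y)₂ = (0.592, 1.840).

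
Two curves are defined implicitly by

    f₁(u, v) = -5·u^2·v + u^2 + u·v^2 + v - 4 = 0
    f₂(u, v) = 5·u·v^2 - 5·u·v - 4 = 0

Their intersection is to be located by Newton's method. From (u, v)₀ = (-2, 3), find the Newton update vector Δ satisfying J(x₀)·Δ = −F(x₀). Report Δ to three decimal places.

(0.761, -0.823)

At (-2, 3): F = (-75.000, -64.000).
Jacobian J = [[-10·u·v + 2·u + v^2, -5·u^2 + 2·u·v + 1], [5·v^2 - 5·v, 10·u·v - 5·u]].
At the point, J = [[65.000, -31.000], [30.000, -50.000]] (det J = -2320.000).
Solving J·Δ = −F gives Δ = (0.761, -0.823).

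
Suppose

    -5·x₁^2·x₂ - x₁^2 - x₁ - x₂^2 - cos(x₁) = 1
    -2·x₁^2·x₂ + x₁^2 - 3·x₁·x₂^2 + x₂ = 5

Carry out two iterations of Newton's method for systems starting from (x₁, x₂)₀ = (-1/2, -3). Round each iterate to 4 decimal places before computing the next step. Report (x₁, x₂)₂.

(-0.6856, -1.4678)

At (-1/2, -3): F = (-6.877583, 7.2500).
Jacobian J = [[-10·x₁·x₂ - 2·x₁ + sin(x₁) - 1, -5·x₁^2 - 2·x₂], [-4·x₁·x₂ + 2·x₁ - 3·x₂^2, -2·x₁^2 - 6·x₁·x₂ + 1]].
At the point, J = [[-15.479426, 4.7500], [-34.0000, -8.5000]] (det J = 293.075117).
Solving J·Δ = −F gives Δ = (-0.0820, 1.1808).
Then the next iterate is (x₁, x₂)₁ = (-0.5820, -1.8192).
Round to (-0.5820, -1.8192) and repeat: F = (-1.820544, 0.530305), J = [[-10.973440, 1.944780], [-15.327564, -6.030094]].
Δ = (-0.1036, 0.3514), so (x₁, x₂)₂ = (-0.6856, -1.4678).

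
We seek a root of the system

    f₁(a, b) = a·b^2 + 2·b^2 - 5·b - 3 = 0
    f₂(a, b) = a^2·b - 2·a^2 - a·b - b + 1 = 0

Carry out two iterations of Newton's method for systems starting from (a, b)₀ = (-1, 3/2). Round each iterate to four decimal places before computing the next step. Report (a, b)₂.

(5.5754, 1.9699)

At (-1, 3/2): F = (-8.2500, 0.5000).
Jacobian J = [[b^2, 2·a·b + 4·b - 5], [2·a·b - 4·a - b, a^2 - a - 1]].
At the point, J = [[2.2500, -2.0000], [-0.5000, 1.0000]] (det J = 1.2500).
Solving J·Δ = −F gives Δ = (5.8000, 2.4000).
Then the next iterate is (a, b)₁ = (4.8000, 3.9000).
Round to (4.8000, 3.9000) and repeat: F = (80.9280, 22.1560), J = [[15.2100, 48.0400], [14.3400, 17.2400]].
Δ = (0.7754, -1.9301), so (a, b)₂ = (5.5754, 1.9699).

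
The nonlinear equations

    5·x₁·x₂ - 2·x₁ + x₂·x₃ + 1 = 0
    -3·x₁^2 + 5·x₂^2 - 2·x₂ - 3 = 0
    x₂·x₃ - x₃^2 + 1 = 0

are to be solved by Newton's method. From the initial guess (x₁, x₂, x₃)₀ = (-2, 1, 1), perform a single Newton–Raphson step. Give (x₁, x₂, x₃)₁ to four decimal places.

At (-2, 1, 1): F = (-4.0000, -12.0000, 1.0000).
Jacobian J = [[5·x₂ - 2, 5·x₁ + x₃, x₂], [-6·x₁, 10·x₂ - 2, 0], [0, x₃, x₂ - 2·x₃]].
At the point, J = [[3.0000, -9.0000, 1.0000], [12.0000, 8.0000, 0.0000], [0.0000, 1.0000, -1.0000]] (det J = -120.0000).
Solving J·Δ = −F gives Δ = (1.0000, 0.0000, 1.0000).
Then the next iterate is (x₁, x₂, x₃)₁ = (-1.0000, 1.0000, 2.0000).

(-1.0000, 1.0000, 2.0000)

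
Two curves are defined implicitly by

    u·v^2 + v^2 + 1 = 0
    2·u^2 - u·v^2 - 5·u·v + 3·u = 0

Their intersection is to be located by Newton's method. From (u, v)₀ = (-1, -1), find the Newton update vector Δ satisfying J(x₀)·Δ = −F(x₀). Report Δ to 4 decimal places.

At (-1, -1): F = (1.0000, -5.0000).
Jacobian J = [[v^2, 2·u·v + 2·v], [4·u - v^2 - 5·v + 3, -2·u·v - 5·u]].
At the point, J = [[1.0000, 0.0000], [3.0000, 3.0000]] (det J = 3.0000).
Solving J·Δ = −F gives Δ = (-1.0000, 2.6667).

(-1.0000, 2.6667)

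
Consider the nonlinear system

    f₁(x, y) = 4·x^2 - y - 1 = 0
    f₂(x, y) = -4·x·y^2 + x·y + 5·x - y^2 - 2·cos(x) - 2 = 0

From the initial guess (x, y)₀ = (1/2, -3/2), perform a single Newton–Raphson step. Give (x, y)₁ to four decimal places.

At (1/2, -3/2): F = (1.5000, -8.755165).
Jacobian J = [[8·x, -1], [-4·y^2 + y + 2·sin(x) + 5, -8·x·y + x - 2·y]].
At the point, J = [[4.0000, -1.0000], [-4.541149, 9.5000]] (det J = 33.458851).
Solving J·Δ = −F gives Δ = (-0.1642, 0.8431).
Then the next iterate is (x, y)₁ = (0.3358, -0.6569).

(0.3358, -0.6569)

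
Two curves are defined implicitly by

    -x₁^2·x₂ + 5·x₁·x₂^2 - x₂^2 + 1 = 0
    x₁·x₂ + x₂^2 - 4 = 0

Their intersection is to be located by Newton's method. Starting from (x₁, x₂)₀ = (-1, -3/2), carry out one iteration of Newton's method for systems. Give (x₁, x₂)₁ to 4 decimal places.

(5.4333, -3.9750)

At (-1, -3/2): F = (-11.0000, -0.2500).
Jacobian J = [[-2·x₁·x₂ + 5·x₂^2, -x₁^2 + 10·x₁·x₂ - 2·x₂], [x₂, x₁ + 2·x₂]].
At the point, J = [[8.2500, 17.0000], [-1.5000, -4.0000]] (det J = -7.5000).
Solving J·Δ = −F gives Δ = (6.4333, -2.4750).
Then the next iterate is (x₁, x₂)₁ = (5.4333, -3.9750).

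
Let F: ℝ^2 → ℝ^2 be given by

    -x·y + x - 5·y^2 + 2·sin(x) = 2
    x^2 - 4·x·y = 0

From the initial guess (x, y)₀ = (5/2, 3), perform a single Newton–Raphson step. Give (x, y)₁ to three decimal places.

At (5/2, 3): F = (-50.80306, -23.750).
Jacobian J = [[-y + 2·cos(x) + 1, -x - 10·y], [2·x - 4·y, -4·x]].
At the point, J = [[-3.60229, -32.500], [-7.000, -10.000]] (det J = -191.47713).
Solving J·Δ = −F gives Δ = (-1.378, -1.410).
Then the next iterate is (x, y)₁ = (1.122, 1.590).

(1.122, 1.590)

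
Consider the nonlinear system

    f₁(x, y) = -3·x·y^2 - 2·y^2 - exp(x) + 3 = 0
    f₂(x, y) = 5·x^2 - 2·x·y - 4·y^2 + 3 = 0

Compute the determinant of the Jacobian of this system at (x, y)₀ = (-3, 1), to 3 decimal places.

454.100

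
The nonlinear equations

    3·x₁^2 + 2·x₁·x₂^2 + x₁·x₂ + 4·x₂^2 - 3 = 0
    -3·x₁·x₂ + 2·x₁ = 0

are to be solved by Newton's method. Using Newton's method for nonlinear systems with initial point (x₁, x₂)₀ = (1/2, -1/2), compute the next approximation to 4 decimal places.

At (1/2, -1/2): F = (-1.2500, 1.7500).
Jacobian J = [[6·x₁ + 2·x₂^2 + x₂, 4·x₁·x₂ + x₁ + 8·x₂], [-3·x₂ + 2, -3·x₁]].
At the point, J = [[3.0000, -4.5000], [3.5000, -1.5000]] (det J = 11.2500).
Solving J·Δ = −F gives Δ = (-0.8667, -0.8556).
Then the next iterate is (x₁, x₂)₁ = (-0.3667, -1.3556).

(-0.3667, -1.3556)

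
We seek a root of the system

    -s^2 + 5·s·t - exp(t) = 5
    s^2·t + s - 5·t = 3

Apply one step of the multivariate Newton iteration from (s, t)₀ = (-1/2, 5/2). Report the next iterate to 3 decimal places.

(-1.815, -0.322)

At (-1/2, 5/2): F = (-23.68249, -15.375).
Jacobian J = [[-2·s + 5·t, 5·s - exp(t)], [2·s·t + 1, s^2 - 5]].
At the point, J = [[13.500, -14.68249], [-1.500, -4.750]] (det J = -86.14874).
Solving J·Δ = −F gives Δ = (-1.315, -2.822).
Then the next iterate is (s, t)₁ = (-1.815, -0.322).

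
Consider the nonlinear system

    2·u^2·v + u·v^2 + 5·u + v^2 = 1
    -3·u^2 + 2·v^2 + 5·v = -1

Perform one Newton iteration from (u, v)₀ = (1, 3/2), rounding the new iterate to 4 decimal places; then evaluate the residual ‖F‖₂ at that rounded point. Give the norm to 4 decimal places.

At (1, 3/2): F = (11.5000, 10.0000).
Jacobian J = [[4·u·v + v^2 + 5, 2·u^2 + 2·u·v + 2·v], [-6·u, 4·v + 5]].
At the point, J = [[13.2500, 8.0000], [-6.0000, 11.0000]] (det J = 193.7500).
Solving J·Δ = −F gives Δ = (-0.2400, -1.0400).
Then the next iterate is (u, v)₁ = (0.7600, 0.4600).
Re-evaluating at (0.7600, 0.4600): F = (3.703808, 1.9904), so ‖F‖₂ = 4.2047.

4.2047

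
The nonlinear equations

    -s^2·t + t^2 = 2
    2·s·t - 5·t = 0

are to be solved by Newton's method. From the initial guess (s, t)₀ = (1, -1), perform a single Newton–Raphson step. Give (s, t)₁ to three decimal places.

At (1, -1): F = (0.000, 3.000).
Jacobian J = [[-2·s·t, -s^2 + 2·t], [2·t, 2·s - 5]].
At the point, J = [[2.000, -3.000], [-2.000, -3.000]] (det J = -12.000).
Solving J·Δ = −F gives Δ = (0.750, 0.500).
Then the next iterate is (s, t)₁ = (1.750, -0.500).

(1.750, -0.500)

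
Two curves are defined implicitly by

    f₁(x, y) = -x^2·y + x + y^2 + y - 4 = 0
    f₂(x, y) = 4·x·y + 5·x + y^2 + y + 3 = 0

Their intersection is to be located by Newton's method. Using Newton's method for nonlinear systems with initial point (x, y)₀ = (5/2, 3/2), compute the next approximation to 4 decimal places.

(2.1575, -0.6774)

At (5/2, 3/2): F = (-7.1250, 34.2500).
Jacobian J = [[-2·x·y + 1, -x^2 + 2·y + 1], [4·y + 5, 4·x + 2·y + 1]].
At the point, J = [[-6.5000, -2.2500], [11.0000, 14.0000]] (det J = -66.2500).
Solving J·Δ = −F gives Δ = (-0.3425, -2.1774).
Then the next iterate is (x, y)₁ = (2.1575, -0.6774).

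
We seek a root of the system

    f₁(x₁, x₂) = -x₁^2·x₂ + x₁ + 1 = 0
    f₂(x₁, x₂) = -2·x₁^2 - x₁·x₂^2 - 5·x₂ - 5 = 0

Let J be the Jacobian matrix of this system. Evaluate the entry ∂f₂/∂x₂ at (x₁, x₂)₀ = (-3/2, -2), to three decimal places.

-11.000

∂f₂/∂x₂ = -2·x₁·x₂ - 5.
At (-3/2, -2) this is -11.000.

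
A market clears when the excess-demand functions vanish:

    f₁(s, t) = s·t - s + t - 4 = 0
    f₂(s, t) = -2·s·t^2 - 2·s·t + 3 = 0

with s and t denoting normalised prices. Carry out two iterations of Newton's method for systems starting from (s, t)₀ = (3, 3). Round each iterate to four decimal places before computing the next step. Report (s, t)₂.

(-0.2928, 4.1501)

At (3, 3): F = (5.0000, -69.0000).
Jacobian J = [[t - 1, s + 1], [-2·t^2 - 2·t, -4·s·t - 2·s]].
At the point, J = [[2.0000, 4.0000], [-24.0000, -42.0000]] (det J = 12.0000).
Solving J·Δ = −F gives Δ = (-5.5000, 1.5000).
Then the next iterate is (s, t)₁ = (-2.5000, 4.5000).
Round to (-2.5000, 4.5000) and repeat: F = (-8.2500, 126.7500), J = [[3.5000, -1.5000], [-49.5000, 50.0000]].
Δ = (2.2072, -0.3499), so (s, t)₂ = (-0.2928, 4.1501).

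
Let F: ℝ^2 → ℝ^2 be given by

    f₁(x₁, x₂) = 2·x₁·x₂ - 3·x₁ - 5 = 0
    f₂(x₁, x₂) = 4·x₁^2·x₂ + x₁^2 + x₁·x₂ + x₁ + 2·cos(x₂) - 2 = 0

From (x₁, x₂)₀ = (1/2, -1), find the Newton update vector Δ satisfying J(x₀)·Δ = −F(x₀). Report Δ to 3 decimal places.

(-1.719, -1.096)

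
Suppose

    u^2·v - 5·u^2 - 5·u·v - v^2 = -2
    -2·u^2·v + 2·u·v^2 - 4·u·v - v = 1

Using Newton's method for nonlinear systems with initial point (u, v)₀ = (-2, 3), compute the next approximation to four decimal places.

At (-2, 3): F = (15.0000, -40.0000).
Jacobian J = [[2·u·v - 10·u - 5·v, u^2 - 5·u - 2·v], [-4·u·v + 2·v^2 - 4·v, -2·u^2 + 4·u·v - 4·u - 1]].
At the point, J = [[-7.0000, 8.0000], [30.0000, -25.0000]] (det J = -65.0000).
Solving J·Δ = −F gives Δ = (-0.8462, -2.6154).
Then the next iterate is (u, v)₁ = (-2.8462, 0.3846).

(-2.8462, 0.3846)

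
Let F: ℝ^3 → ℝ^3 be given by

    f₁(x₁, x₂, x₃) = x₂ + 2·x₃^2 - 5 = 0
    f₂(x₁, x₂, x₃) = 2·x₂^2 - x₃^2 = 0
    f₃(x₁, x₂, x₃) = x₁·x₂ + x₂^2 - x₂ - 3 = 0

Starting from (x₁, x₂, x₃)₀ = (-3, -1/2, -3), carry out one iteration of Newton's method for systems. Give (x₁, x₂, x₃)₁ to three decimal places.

(10.500, -2.000, -2.083)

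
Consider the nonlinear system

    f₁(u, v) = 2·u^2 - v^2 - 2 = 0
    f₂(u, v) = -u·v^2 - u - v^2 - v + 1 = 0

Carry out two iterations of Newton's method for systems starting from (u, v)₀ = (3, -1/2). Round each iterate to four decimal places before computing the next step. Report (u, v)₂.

(1.1340, -0.1327)

At (3, -1/2): F = (15.7500, -2.5000).
Jacobian J = [[4·u, -2·v], [-v^2 - 1, -2·u·v - 2·v - 1]].
At the point, J = [[12.0000, 1.0000], [-1.2500, 3.0000]] (det J = 37.2500).
Solving J·Δ = −F gives Δ = (-1.3356, 0.2768).
Then the next iterate is (u, v)₁ = (1.6644, -0.2232).
Round to (1.6644, -0.2232) and repeat: F = (3.490636, -0.573936), J = [[6.6576, 0.4464], [-1.049818, 0.189388]].
Δ = (-0.5304, 0.0905), so (u, v)₂ = (1.1340, -0.1327).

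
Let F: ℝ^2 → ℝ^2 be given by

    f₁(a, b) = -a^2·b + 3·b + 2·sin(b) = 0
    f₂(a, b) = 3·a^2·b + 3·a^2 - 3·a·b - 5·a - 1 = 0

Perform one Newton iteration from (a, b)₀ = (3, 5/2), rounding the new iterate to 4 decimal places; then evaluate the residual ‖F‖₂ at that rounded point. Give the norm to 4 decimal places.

5.7285

At (3, 5/2): F = (-13.803056, 56.0000).
Jacobian J = [[-2·a·b, -a^2 + 2·cos(b) + 3], [6·a·b + 6·a - 3·b - 5, 3·a^2 - 3·a]].
At the point, J = [[-15.0000, -7.602287], [50.5000, 18.0000]] (det J = 113.915505).
Solving J·Δ = −F gives Δ = (-1.5562, 1.2548).
Then the next iterate is (a, b)₁ = (1.4438, 3.7548).
Re-evaluating at (1.4438, 3.7548): F = (2.286313, 5.252435), so ‖F‖₂ = 5.7285.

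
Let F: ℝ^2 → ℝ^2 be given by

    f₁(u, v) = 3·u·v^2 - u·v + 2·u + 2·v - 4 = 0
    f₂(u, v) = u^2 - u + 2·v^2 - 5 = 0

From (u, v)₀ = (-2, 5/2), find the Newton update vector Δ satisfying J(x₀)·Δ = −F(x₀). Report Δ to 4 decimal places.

(0.0762, -1.3119)

At (-2, 5/2): F = (-35.5000, 13.5000).
Jacobian J = [[3·v^2 - v + 2, 6·u·v - u + 2], [2·u - 1, 4·v]].
At the point, J = [[18.2500, -26.0000], [-5.0000, 10.0000]] (det J = 52.5000).
Solving J·Δ = −F gives Δ = (0.0762, -1.3119).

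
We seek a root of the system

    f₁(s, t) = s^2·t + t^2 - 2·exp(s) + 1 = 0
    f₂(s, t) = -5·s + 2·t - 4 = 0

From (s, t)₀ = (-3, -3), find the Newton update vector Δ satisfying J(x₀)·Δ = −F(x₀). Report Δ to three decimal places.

At (-3, -3): F = (-17.09957, 5.000).
Jacobian J = [[2·s·t - 2·exp(s), s^2 + 2·t], [-5, 2]].
At the point, J = [[17.90043, 3.000], [-5.000, 2.000]] (det J = 50.80085).
Solving J·Δ = −F gives Δ = (0.968, -0.079).

(0.968, -0.079)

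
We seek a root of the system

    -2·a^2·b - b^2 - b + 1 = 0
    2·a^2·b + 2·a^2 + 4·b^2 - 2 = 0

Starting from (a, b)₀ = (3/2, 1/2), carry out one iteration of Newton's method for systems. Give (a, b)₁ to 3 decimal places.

(0.883, 0.477)

At (3/2, 1/2): F = (-2.000, 5.750).
Jacobian J = [[-4·a·b, -2·a^2 - 2·b - 1], [4·a·b + 4·a, 2·a^2 + 8·b]].
At the point, J = [[-3.000, -6.500], [9.000, 8.500]] (det J = 33.000).
Solving J·Δ = −F gives Δ = (-0.617, -0.023).
Then the next iterate is (a, b)₁ = (0.883, 0.477).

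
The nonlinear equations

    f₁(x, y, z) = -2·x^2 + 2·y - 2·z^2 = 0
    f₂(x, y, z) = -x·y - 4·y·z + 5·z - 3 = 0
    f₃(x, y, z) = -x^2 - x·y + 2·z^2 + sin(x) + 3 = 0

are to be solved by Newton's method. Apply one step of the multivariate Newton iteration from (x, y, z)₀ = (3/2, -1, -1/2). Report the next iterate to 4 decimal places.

(1.2210, 1.0811, 0.0820)

At (3/2, -1, -1/2): F = (-7.0000, -6.0000, 3.747495).
Jacobian J = [[-4·x, 2, -4·z], [-y, -x - 4·z, -4·y + 5], [-2·x - y + cos(x), -x, 4·z]].
At the point, J = [[-6.0000, 2.0000, 2.0000], [1.0000, 0.5000, 9.0000], [-1.929263, -1.5000, -2.0000]] (det J = -106.797468).
Solving J·Δ = −F gives Δ = (-0.2790, 2.0811, 0.5820).
Then the next iterate is (x, y, z)₁ = (1.2210, 1.0811, 0.0820).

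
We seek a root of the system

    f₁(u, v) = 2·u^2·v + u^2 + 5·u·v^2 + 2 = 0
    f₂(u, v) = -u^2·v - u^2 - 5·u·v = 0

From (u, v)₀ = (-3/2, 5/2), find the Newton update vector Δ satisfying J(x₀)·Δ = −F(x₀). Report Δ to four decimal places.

(-54.5000, -22.8333)

At (-3/2, 5/2): F = (-31.3750, 10.8750).
Jacobian J = [[4·u·v + 2·u + 5·v^2, 2·u^2 + 10·u·v], [-2·u·v - 2·u - 5·v, -u^2 - 5·u]].
At the point, J = [[13.2500, -33.0000], [-2.0000, 5.2500]] (det J = 3.5625).
Solving J·Δ = −F gives Δ = (-54.5000, -22.8333).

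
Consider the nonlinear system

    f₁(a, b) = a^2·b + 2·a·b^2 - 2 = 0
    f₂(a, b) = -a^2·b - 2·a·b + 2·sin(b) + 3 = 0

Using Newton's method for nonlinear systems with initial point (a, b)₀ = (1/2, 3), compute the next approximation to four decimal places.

(-1.4093, 8.1752)

At (1/2, 3): F = (7.7500, -0.467760).
Jacobian J = [[2·a·b + 2·b^2, a^2 + 4·a·b], [-2·a·b - 2·b, -a^2 - 2·a + 2·cos(b)]].
At the point, J = [[21.0000, 6.2500], [-9.0000, -3.229985]] (det J = -11.579685).
Solving J·Δ = −F gives Δ = (-1.9093, 5.1752).
Then the next iterate is (a, b)₁ = (-1.4093, 8.1752).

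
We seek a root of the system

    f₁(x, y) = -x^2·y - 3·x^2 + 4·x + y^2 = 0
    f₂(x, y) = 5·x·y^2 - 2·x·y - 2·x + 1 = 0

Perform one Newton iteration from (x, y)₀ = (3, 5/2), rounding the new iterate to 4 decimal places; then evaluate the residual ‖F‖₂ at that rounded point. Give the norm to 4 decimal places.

23.1612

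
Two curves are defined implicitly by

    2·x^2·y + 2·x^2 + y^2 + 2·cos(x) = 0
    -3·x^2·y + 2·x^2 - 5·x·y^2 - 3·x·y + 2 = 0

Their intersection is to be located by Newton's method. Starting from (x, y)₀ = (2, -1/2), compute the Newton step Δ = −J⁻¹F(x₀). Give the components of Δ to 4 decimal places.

(-1.2188, -0.1084)

At (2, -1/2): F = (3.417706, 16.5000).
Jacobian J = [[4·x·y + 4·x - 2·sin(x), 2·x^2 + 2·y], [-6·x·y + 4·x - 5·y^2 - 3·y, -3·x^2 - 10·x·y - 3·x]].
At the point, J = [[2.181405, 7.0000], [14.2500, -8.0000]] (det J = -117.201241).
Solving J·Δ = −F gives Δ = (-1.2188, -0.1084).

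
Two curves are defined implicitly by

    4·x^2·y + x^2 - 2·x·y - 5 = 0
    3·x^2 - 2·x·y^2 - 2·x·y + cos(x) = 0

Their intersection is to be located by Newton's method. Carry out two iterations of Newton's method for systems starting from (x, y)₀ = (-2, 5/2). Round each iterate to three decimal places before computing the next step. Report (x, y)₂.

At (-2, 5/2): F = (49.000, 46.58385).
Jacobian J = [[8·x·y + 2·x - 2·y, 4·x^2 - 2·x], [6·x - 2·y^2 - 2·y - sin(x), -4·x·y - 2·x]].
At the point, J = [[-49.000, 20.000], [-28.59070, 24.000]] (det J = -604.18595).
Solving J·Δ = −F gives Δ = (0.404, -1.459).
Then the next iterate is (x, y)₁ = (-1.596, 1.041).
Round to (-1.596, 1.041) and repeat: F = (11.47670, 14.39843), J = [[-18.56549, 13.38086], [-12.82568, 9.83774]].
Δ = (-7.235, -10.896), so (x, y)₂ = (-8.831, -9.855).

(-8.831, -9.855)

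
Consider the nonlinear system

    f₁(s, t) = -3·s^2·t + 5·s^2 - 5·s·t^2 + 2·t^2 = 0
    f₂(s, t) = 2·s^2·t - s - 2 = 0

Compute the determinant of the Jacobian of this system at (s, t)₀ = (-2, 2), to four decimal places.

J = [[-6·s·t + 10·s - 5·t^2, -3·s^2 - 10·s·t + 4·t], [4·s·t - 1, 2·s^2]].
At the point, J = [[-16.0000, 36.0000], [-17.0000, 8.0000]].
det J = 484.0000.

484.0000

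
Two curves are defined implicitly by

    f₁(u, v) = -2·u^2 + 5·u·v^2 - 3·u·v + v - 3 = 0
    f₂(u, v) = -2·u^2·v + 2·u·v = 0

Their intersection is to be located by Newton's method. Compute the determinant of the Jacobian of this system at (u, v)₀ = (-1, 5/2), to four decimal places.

204.0000

J = [[-4·u + 5·v^2 - 3·v, 10·u·v - 3·u + 1], [-4·u·v + 2·v, -2·u^2 + 2·u]].
At the point, J = [[27.7500, -21.0000], [15.0000, -4.0000]].
det J = 204.0000.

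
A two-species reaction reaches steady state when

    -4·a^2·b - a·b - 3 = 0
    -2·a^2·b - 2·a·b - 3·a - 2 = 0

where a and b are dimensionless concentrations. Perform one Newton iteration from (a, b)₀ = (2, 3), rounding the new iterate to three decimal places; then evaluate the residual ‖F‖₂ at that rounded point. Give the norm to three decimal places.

At (2, 3): F = (-57.000, -44.000).
Jacobian J = [[-8·a·b - b, -4·a^2 - a], [-4·a·b - 2·b - 3, -2·a^2 - 2·a]].
At the point, J = [[-51.000, -18.000], [-33.000, -12.000]] (det J = 18.000).
Solving J·Δ = −F gives Δ = (6.000, -20.167).
Then the next iterate is (a, b)₁ = (8.000, -17.167).
Re-evaluating at (8.000, -17.167): F = (4529.088, 2446.048), so ‖F‖₂ = 5147.406.

5147.406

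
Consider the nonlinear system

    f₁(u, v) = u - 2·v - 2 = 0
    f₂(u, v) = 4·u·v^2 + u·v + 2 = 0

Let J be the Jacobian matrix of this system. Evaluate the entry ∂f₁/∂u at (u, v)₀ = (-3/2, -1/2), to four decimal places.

∂f₁/∂u = 1.
At (-3/2, -1/2) this is 1.0000.

1.0000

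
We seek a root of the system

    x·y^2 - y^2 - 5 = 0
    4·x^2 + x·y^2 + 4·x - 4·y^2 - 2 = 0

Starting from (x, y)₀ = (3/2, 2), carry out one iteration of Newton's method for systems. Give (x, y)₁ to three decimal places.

At (3/2, 2): F = (-3.000, 3.000).
Jacobian J = [[y^2, 2·x·y - 2·y], [8·x + y^2 + 4, 2·x·y - 8·y]].
At the point, J = [[4.000, 2.000], [20.000, -10.000]] (det J = -80.000).
Solving J·Δ = −F gives Δ = (0.300, 0.900).
Then the next iterate is (x, y)₁ = (1.800, 2.900).

(1.800, 2.900)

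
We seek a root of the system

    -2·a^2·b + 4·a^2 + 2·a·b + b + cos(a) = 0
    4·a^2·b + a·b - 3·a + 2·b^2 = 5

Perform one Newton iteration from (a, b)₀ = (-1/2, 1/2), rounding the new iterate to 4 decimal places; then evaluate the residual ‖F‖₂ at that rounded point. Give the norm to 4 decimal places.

7.3011

At (-1/2, 1/2): F = (1.627583, -2.7500).
Jacobian J = [[-4·a·b + 8·a + 2·b - sin(a), -2·a^2 + 2·a + 1], [8·a·b + b - 3, 4·a^2 + a + 4·b]].
At the point, J = [[-1.520574, -0.5000], [-4.5000, 2.5000]] (det J = -6.051436).
Solving J·Δ = −F gives Δ = (0.4452, 1.9013).
Then the next iterate is (a, b)₁ = (-0.0548, 2.4013).
Re-evaluating at (-0.0548, 2.4013): F = (3.134206, 6.594137), so ‖F‖₂ = 7.3011.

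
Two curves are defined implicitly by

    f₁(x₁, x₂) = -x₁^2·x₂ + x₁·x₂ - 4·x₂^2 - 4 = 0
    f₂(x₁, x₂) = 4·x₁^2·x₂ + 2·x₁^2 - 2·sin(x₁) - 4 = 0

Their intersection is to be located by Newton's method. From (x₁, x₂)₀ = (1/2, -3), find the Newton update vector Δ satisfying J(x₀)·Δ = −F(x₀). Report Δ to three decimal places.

(-0.492, 1.680)

At (1/2, -3): F = (-40.750, -7.45885).
Jacobian J = [[-2·x₁·x₂ + x₂, -x₁^2 + x₁ - 8·x₂], [8·x₁·x₂ + 4·x₁ - 2·cos(x₁), 4·x₁^2]].
At the point, J = [[0.000, 24.250], [-11.75517, 1.000]] (det J = 285.06275).
Solving J·Δ = −F gives Δ = (-0.492, 1.680).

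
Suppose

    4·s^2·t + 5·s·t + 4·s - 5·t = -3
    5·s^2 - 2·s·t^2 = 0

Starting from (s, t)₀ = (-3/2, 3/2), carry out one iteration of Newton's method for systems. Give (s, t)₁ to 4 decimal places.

At (-3/2, 3/2): F = (-8.2500, 18.0000).
Jacobian J = [[8·s·t + 5·t + 4, 4·s^2 + 5·s - 5], [10·s - 2·t^2, -4·s·t]].
At the point, J = [[-6.5000, -3.5000], [-19.5000, 9.0000]] (det J = -126.7500).
Solving J·Δ = −F gives Δ = (-0.0888, -2.1923).
Then the next iterate is (s, t)₁ = (-1.5888, -0.6923).

(-1.5888, -0.6923)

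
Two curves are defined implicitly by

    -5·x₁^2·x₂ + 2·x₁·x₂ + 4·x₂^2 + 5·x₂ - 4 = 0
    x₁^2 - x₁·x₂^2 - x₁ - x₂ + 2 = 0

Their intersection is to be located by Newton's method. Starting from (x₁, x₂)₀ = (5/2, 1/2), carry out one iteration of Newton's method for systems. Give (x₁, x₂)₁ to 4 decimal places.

At (5/2, 1/2): F = (-13.6250, 4.6250).
Jacobian J = [[-10·x₁·x₂ + 2·x₂, -5·x₁^2 + 2·x₁ + 8·x₂ + 5], [2·x₁ - x₂^2 - 1, -2·x₁·x₂ - 1]].
At the point, J = [[-11.5000, -17.2500], [3.7500, -3.5000]] (det J = 104.9375).
Solving J·Δ = −F gives Δ = (-1.2147, 0.0200).
Then the next iterate is (x₁, x₂)₁ = (1.2853, 0.5200).

(1.2853, 0.5200)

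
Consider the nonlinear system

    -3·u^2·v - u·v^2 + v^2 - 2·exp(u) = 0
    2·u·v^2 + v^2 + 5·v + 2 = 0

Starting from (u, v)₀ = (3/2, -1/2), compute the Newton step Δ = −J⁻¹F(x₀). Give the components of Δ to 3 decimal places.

At (3/2, -1/2): F = (-5.71338, 0.500).
Jacobian J = [[-6·u·v - v^2 - 2·exp(u), -3·u^2 - 2·u·v + 2·v], [2·v^2, 4·u·v + 2·v + 5]].
At the point, J = [[-4.71338, -6.250], [0.500, 1.000]] (det J = -1.58838).
Solving J·Δ = −F gives Δ = (-1.630, 0.315).

(-1.630, 0.315)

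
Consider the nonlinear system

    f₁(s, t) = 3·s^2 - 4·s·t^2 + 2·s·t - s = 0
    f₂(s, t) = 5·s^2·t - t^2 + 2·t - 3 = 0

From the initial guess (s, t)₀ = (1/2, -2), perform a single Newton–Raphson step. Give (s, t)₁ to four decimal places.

At (1/2, -2): F = (-9.7500, -13.5000).
Jacobian J = [[6·s - 4·t^2 + 2·t - 1, -8·s·t + 2·s], [10·s·t, 5·s^2 - 2·t + 2]].
At the point, J = [[-18.0000, 9.0000], [-10.0000, 7.2500]] (det J = -40.5000).
Solving J·Δ = −F gives Δ = (1.2546, 3.5926).
Then the next iterate is (s, t)₁ = (1.7546, 1.5926).

(1.7546, 1.5926)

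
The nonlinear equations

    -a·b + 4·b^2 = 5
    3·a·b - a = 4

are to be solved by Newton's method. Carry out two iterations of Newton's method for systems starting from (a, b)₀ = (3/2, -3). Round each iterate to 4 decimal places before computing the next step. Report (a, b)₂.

(-0.6019, -1.3171)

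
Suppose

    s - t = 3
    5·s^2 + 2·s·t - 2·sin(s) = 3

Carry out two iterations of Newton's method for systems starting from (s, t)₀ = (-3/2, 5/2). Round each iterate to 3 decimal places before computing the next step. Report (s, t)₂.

(-1.019, -4.019)

At (-3/2, 5/2): F = (-7.000, 2.74499).
Jacobian J = [[1, -1], [10·s + 2·t - 2·cos(s), 2·s]].
At the point, J = [[1.000, -1.000], [-10.14147, -3.000]] (det J = -13.14147).
Solving J·Δ = −F gives Δ = (1.807, -5.193).
Then the next iterate is (s, t)₁ = (0.307, -2.693).
Round to (0.307, -2.693) and repeat: F = (0.000, -4.78666), J = [[1.000, -1.000], [-4.22249, 0.614]].
Δ = (-1.326, -1.326), so (s, t)₂ = (-1.019, -4.019).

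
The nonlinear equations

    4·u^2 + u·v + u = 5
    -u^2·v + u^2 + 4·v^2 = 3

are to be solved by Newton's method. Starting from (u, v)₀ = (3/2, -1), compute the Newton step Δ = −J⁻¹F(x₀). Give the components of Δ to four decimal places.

At (3/2, -1): F = (4.0000, 5.5000).
Jacobian J = [[8·u + v + 1, u], [-2·u·v + 2·u, -u^2 + 8·v]].
At the point, J = [[12.0000, 1.5000], [6.0000, -10.2500]] (det J = -132.0000).
Solving J·Δ = −F gives Δ = (-0.3731, 0.3182).

(-0.3731, 0.3182)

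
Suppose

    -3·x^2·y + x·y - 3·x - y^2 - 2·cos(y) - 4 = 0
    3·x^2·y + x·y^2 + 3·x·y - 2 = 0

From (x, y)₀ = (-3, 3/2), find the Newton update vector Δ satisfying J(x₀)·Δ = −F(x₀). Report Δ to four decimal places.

(0.4627, -0.9867)

At (-3, 3/2): F = (-42.391474, 18.2500).
Jacobian J = [[-6·x·y + y - 3, -3·x^2 + x - 2·y + 2·sin(y)], [6·x·y + y^2 + 3·y, 3·x^2 + 2·x·y + 3·x]].
At the point, J = [[25.5000, -31.005010], [-20.2500, 9.0000]] (det J = -398.351453).
Solving J·Δ = −F gives Δ = (0.4627, -0.9867).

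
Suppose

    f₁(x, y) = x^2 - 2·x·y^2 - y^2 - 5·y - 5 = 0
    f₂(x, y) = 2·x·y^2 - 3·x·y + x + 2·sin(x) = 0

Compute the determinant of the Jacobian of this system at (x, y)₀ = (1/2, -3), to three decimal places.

J = [[2·x - 2·y^2, -4·x·y - 2·y - 5], [2·y^2 - 3·y + 2·cos(x) + 1, 4·x·y - 3·x]].
At the point, J = [[-17.000, 7.000], [29.75517, -7.500]].
det J = -80.786.

-80.786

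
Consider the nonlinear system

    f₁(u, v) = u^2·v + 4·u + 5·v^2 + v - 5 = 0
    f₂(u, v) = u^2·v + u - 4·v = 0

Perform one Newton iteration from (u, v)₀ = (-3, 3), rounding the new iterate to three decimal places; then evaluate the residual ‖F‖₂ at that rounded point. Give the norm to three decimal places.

11.962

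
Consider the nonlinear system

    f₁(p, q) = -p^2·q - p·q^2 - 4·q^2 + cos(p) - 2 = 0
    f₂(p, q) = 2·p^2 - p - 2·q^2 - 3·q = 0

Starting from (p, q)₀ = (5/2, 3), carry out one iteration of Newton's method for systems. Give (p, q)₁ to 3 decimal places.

At (5/2, 3): F = (-80.05114, -17.000).
Jacobian J = [[-2·p·q - q^2 - sin(p), -p^2 - 2·p·q - 8·q], [4·p - 1, -4·q - 3]].
At the point, J = [[-24.59847, -45.250], [9.000, -15.000]] (det J = 776.22708).
Solving J·Δ = −F gives Δ = (-0.556, -1.467).
Then the next iterate is (p, q)₁ = (1.944, 1.533).

(1.944, 1.533)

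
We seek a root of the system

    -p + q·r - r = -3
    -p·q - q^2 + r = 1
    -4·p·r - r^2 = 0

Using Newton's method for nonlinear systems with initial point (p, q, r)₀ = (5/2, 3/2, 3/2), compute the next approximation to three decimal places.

At (5/2, 3/2, 3/2): F = (1.250, -5.500, -17.250).
Jacobian J = [[-1, r, q - 1], [-q, -p - 2·q, 1], [-4·r, 0, -4·p - 2·r]].
At the point, J = [[-1.000, 1.500, 0.500], [-1.500, -5.500, 1.000], [-6.000, 0.000, -13.000]] (det J = -126.250).
Solving J·Δ = −F gives Δ = (-0.722, -0.984, -0.994).
Then the next iterate is (p, q, r)₁ = (1.778, 0.516, 0.506).

(1.778, 0.516, 0.506)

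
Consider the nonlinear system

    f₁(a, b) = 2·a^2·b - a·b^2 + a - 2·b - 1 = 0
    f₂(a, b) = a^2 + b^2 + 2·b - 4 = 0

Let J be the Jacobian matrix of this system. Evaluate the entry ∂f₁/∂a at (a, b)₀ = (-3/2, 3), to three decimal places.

-26.000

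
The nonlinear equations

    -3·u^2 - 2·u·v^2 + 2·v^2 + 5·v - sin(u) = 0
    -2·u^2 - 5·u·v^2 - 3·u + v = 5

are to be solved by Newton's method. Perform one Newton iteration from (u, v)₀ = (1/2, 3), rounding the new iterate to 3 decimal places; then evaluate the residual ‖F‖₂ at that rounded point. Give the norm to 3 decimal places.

At (1/2, 3): F = (22.77057, -26.500).
Jacobian J = [[-6·u - 2·v^2 - cos(u), -4·u·v + 4·v + 5], [-4·u - 5·v^2 - 3, -10·u·v + 1]].
At the point, J = [[-21.87758, 11.000], [-50.000, -14.000]] (det J = 856.28616).
Solving J·Δ = −F gives Δ = (0.032, -2.007).
Then the next iterate is (u, v)₁ = (0.532, 0.993).
Re-evaluating at (0.532, 0.993): F = (4.53161, -8.79194), so ‖F‖₂ = 9.891.

9.891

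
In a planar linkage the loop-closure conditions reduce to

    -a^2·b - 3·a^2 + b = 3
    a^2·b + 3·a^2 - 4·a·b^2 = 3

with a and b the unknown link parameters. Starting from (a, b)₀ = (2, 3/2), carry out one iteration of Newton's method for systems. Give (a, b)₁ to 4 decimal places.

(1.0155, 0.9070)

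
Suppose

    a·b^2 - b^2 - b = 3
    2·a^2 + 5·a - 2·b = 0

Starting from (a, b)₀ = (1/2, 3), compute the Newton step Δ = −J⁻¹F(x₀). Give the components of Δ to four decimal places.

At (1/2, 3): F = (-10.5000, -3.0000).
Jacobian J = [[b^2, 2·a·b - 2·b - 1], [4·a + 5, -2]].
At the point, J = [[9.0000, -4.0000], [7.0000, -2.0000]] (det J = 10.0000).
Solving J·Δ = −F gives Δ = (-0.9000, -4.6500).

(-0.9000, -4.6500)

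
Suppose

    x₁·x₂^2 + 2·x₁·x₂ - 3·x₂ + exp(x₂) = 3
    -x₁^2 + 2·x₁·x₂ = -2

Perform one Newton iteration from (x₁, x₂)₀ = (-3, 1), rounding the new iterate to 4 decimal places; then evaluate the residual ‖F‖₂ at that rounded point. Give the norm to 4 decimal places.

4.5397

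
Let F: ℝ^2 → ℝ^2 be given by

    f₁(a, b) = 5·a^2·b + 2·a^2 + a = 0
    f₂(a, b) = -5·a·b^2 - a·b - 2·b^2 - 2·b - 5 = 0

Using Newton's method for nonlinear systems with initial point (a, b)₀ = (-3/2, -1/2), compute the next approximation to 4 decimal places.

At (-3/2, -1/2): F = (-2.6250, -3.3750).
Jacobian J = [[10·a·b + 4·a + 1, 5·a^2], [-5·b^2 - b, -10·a·b - a - 4·b - 2]].
At the point, J = [[2.5000, 11.2500], [-0.7500, -6.0000]] (det J = -6.5625).
Solving J·Δ = −F gives Δ = (8.1857, -1.5857).
Then the next iterate is (a, b)₁ = (6.6857, -2.0857).

(6.6857, -2.0857)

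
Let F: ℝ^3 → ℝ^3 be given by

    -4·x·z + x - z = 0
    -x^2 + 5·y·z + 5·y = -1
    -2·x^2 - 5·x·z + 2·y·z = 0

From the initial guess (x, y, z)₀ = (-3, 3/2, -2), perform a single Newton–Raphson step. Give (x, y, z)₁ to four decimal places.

At (-3, 3/2, -2): F = (-25.0000, -15.5000, -54.0000).
Jacobian J = [[-4·z + 1, 0, -4·x - 1], [-2·x, 5·z + 5, 5·y], [-4·x - 5·z, 2·z, -5·x + 2·y]].
At the point, J = [[9.0000, 0.0000, 11.0000], [6.0000, -5.0000, 7.5000], [22.0000, -4.0000, 18.0000]] (det J = 406.0000).
Solving J·Δ = −F gives Δ = (1.9409, 0.2562, 0.6847).
Then the next iterate is (x, y, z)₁ = (-1.0591, 1.7562, -1.3153).

(-1.0591, 1.7562, -1.3153)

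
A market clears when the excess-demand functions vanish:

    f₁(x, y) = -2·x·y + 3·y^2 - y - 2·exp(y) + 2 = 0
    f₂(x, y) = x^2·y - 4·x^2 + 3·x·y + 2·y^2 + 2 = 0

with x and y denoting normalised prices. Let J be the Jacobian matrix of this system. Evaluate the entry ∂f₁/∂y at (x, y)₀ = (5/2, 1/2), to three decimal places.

-6.297

∂f₁/∂y = -2·x + 6·y - 2·exp(y) - 1.
At (5/2, 1/2) this is -6.297.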